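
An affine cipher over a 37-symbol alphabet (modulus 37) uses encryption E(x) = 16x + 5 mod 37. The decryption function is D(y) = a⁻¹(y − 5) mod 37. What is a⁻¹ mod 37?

Extended Euclidean algorithm:
37 = 2·16 + 5
16 = 3·5 + 1
5 = 5·1 + 0
The gcd is 1. Working backward:
1 = 16 − 3·5
1 = −3·37 + 7·16
So 16·7 ≡ 1 (mod 37).

7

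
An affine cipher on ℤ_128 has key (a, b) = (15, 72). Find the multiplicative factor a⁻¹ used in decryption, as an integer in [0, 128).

111

gcd(128, 15) by repeated division:
128 = 8·15 + 8
15 = 1·8 + 7
8 = 1·7 + 1
7 = 7·1 + 0
The gcd is 1. Working backward:
1 = 8 − 7
1 = −15 + 2·8
1 = 2·128 − 17·15
So 15·(-17) ≡ 1 (mod 128), and -17 ≡ 111 (mod 128).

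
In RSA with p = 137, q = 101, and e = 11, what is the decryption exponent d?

9891

φ(n) = (p−1)(q−1) = 136·100 = 13600.
Need d with 11·d ≡ 1 (mod 13600). Apply the extended Euclidean algorithm:
13600 = 1236*11 + 4
11 = 2*4 + 3
4 = 1*3 + 1
3 = 3*1 + 0
Back-substitute:
1 = 4 − 3
1 = −11 + 3·4
1 = 3·13600 − 3709·11
So 11·(-3709) ≡ 1 (mod 13600), hence d ≡ -3709 ≡ 9891 (mod 13600).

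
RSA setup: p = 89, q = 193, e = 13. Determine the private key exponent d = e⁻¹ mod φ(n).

φ(n) = (p−1)(q−1) = 88·192 = 16896.
Need d with 13·d ≡ 1 (mod 16896). Apply the extended Euclidean algorithm:
16896 = 1299×13 + 9
13 = 1×9 + 4
9 = 2×4 + 1
4 = 4×1 + 0
Back-substitute:
1 = 9 − 2·4
1 = −2·13 + 3·9
1 = 3·16896 − 3899·13
So 13·(-3899) ≡ 1 (mod 16896), hence d ≡ -3899 ≡ 12997 (mod 16896).

12997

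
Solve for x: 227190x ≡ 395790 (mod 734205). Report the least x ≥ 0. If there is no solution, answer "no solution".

44670

First find gcd(227190, 734205):
734205 = 3×227190 + 52635
227190 = 4×52635 + 16650
52635 = 3×16650 + 2685
16650 = 6×2685 + 540
2685 = 4×540 + 525
540 = 1×525 + 15
525 = 35×15 + 0
gcd = 15 and 15 | 395790, so solutions exist. Divide through by 15: 15146x ≡ 26386 (mod 48947).
Now find 15146⁻¹ mod 48947:
48947 = 3×15146 + 3509
15146 = 4×3509 + 1110
3509 = 3×1110 + 179
1110 = 6×179 + 36
179 = 4×36 + 35
36 = 1×35 + 1
35 = 35×1 + 0
Back-substitute:
1 = 36 − 35
1 = −179 + 5·36
1 = 5·1110 − 31·179
1 = −31·3509 + 98·1110
1 = 98·15146 − 423·3509
1 = −423·48947 + 1367·15146
So 15146⁻¹ ≡ 1367 (mod 48947).
Then x ≡ 1367·26386 ≡ 44670 (mod 48947); the smallest non-negative solution is x = 44670.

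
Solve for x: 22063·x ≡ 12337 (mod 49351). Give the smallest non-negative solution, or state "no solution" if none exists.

First find gcd(22063, 49351):
49351 = 2*22063 + 5225
22063 = 4*5225 + 1163
5225 = 4*1163 + 573
1163 = 2*573 + 17
573 = 33*17 + 12
17 = 1*12 + 5
12 = 2*5 + 2
5 = 2*2 + 1
2 = 2*1 + 0
gcd = 1, so a unique solution mod 49351 exists.
Back-substitute for the Bézout coefficients:
1 = 5 − 2·2
1 = −2·12 + 5·5
1 = 5·17 − 7·12
1 = −7·573 + 236·17
1 = 236·1163 − 479·573
1 = −479·5225 + 2152·1163
1 = 2152·22063 − 9087·5225
1 = −9087·49351 + 20326·22063
So 22063·(20326) ≡ 1 (mod 49351), giving 22063⁻¹ ≡ 20326.
x ≡ 22063⁻¹·12337 ≡ 20326·12337 ≡ 9431 (mod 49351).

9431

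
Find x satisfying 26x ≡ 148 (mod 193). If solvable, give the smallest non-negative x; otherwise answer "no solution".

169

First find gcd(26, 193):
193 = 7×26 + 11
26 = 2×11 + 4
11 = 2×4 + 3
4 = 1×3 + 1
3 = 3×1 + 0
gcd = 1, so a unique solution mod 193 exists.
Back-substitute for the Bézout coefficients:
1 = 4 − 3
1 = −11 + 3·4
1 = 3·26 − 7·11
1 = −7·193 + 52·26
So 26·(52) ≡ 1 (mod 193), giving 26⁻¹ ≡ 52.
x ≡ 26⁻¹·148 ≡ 52·148 ≡ 169 (mod 193).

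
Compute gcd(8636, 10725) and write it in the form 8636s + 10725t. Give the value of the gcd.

1

Euclidean algorithm:
10725 = 1·8636 + 2089
8636 = 4·2089 + 280
2089 = 7·280 + 129
280 = 2·129 + 22
129 = 5·22 + 19
22 = 1·19 + 3
19 = 6·3 + 1
3 = 3·1 + 0
gcd(8636, 10725) = 1.
Working backward:
1 = 19 − 6·3
1 = −6·22 + 7·19
1 = 7·129 − 41·22
1 = −41·280 + 89·129
1 = 89·2089 − 664·280
1 = −664·8636 + 2745·2089
1 = 2745·10725 − 3409·8636
So 1 = (2745)·10725 + (-3409)·8636.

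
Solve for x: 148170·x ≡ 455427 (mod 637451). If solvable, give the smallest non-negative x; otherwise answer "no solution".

434319

First find gcd(148170, 637451):
637451 = 4×148170 + 44771
148170 = 3×44771 + 13857
44771 = 3×13857 + 3200
13857 = 4×3200 + 1057
3200 = 3×1057 + 29
1057 = 36×29 + 13
29 = 2×13 + 3
13 = 4×3 + 1
3 = 3×1 + 0
gcd = 1, so a unique solution mod 637451 exists.
Back-substitute for the Bézout coefficients:
1 = 13 − 4·3
1 = −4·29 + 9·13
1 = 9·1057 − 328·29
1 = −328·3200 + 993·1057
1 = 993·13857 − 4300·3200
1 = −4300·44771 + 13893·13857
1 = 13893·148170 − 45979·44771
1 = −45979·637451 + 197809·148170
So 148170·(197809) ≡ 1 (mod 637451), giving 148170⁻¹ ≡ 197809.
x ≡ 148170⁻¹·455427 ≡ 197809·455427 ≡ 434319 (mod 637451).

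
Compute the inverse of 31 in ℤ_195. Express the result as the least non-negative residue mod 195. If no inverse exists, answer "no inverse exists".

151

Apply the Euclidean algorithm to 195 and 31:
195 = 6×31 + 9
31 = 3×9 + 4
9 = 2×4 + 1
4 = 4×1 + 0
The gcd is 1. Working backward:
1 = 9 − 2·4
1 = −2·31 + 7·9
1 = 7·195 − 44·31
Hence 31⁻¹ ≡ -44 ≡ 151 (mod 195).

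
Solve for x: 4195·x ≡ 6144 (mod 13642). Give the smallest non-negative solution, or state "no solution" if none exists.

First find gcd(4195, 13642):
13642 = 3·4195 + 1057
4195 = 3·1057 + 1024
1057 = 1·1024 + 33
1024 = 31·33 + 1
33 = 33·1 + 0
gcd = 1, so a unique solution mod 13642 exists.
Back-substitute for the Bézout coefficients:
1 = 1024 − 31·33
1 = −31·1057 + 32·1024
1 = 32·4195 − 127·1057
1 = −127·13642 + 413·4195
So 4195·(413) ≡ 1 (mod 13642), giving 4195⁻¹ ≡ 413.
x ≡ 4195⁻¹·6144 ≡ 413·6144 ≡ 60 (mod 13642).

60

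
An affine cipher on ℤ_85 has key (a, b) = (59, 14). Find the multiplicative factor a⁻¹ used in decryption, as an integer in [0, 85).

49

Run Euclid on (85, 59):
85 = 1*59 + 26
59 = 2*26 + 7
26 = 3*7 + 5
7 = 1*5 + 2
5 = 2*2 + 1
2 = 2*1 + 0
The gcd is 1. Working backward:
1 = 5 − 2·2
1 = −2·7 + 3·5
1 = 3·26 − 11·7
1 = −11·59 + 25·26
1 = 25·85 − 36·59
Thus 59·(-36) ≡ 1 (mod 85); reducing, -36 mod 85 = 49.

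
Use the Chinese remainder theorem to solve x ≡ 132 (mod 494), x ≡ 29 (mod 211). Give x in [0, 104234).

52990

Write x = 132 + 494·k. Then 494·k ≡ 29 − 132 ≡ 108 (mod 211).
Need 494⁻¹ mod 211. Extended Euclid on (211, 72):
211 = 2·72 + 67
72 = 1·67 + 5
67 = 13·5 + 2
5 = 2·2 + 1
2 = 2·1 + 0
Back-substitute:
1 = 5 − 2·2
1 = −2·67 + 27·5
1 = 27·72 − 29·67
1 = −29·211 + 85·72
494⁻¹ ≡ 85 (mod 211), so k ≡ 85·108 ≡ 107 (mod 211).
x = 132 + 494·107 = 52990.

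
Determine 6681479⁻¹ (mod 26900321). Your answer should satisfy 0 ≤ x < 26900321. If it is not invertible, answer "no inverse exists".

Compute gcd(6681479, 26900321):
26900321 = 4·6681479 + 174405
6681479 = 38·174405 + 54089
174405 = 3·54089 + 12138
54089 = 4·12138 + 5537
12138 = 2·5537 + 1064
5537 = 5·1064 + 217
1064 = 4·217 + 196
217 = 1·196 + 21
196 = 9·21 + 7
21 = 3·7 + 0
The gcd is 7, not 1, hence no inverse exists.

no inverse exists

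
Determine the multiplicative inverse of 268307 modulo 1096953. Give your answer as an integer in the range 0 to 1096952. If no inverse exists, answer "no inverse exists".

Euclidean algorithm on 1096953, 268307:
1096953 = 4·268307 + 23725
268307 = 11·23725 + 7332
23725 = 3·7332 + 1729
7332 = 4·1729 + 416
1729 = 4·416 + 65
416 = 6·65 + 26
65 = 2·26 + 13
26 = 2·13 + 0
gcd(268307, 1096953) = 13 ≠ 1, so 268307 has no multiplicative inverse modulo 1096953.

no inverse exists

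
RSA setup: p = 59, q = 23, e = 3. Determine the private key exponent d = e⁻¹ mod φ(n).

φ(n) = (p−1)(q−1) = 58·22 = 1276.
Need d with 3·d ≡ 1 (mod 1276). Apply the extended Euclidean algorithm:
1276 = 425×3 + 1
3 = 3×1 + 0
Back-substitute:
1 = 1276 − 425·3
So 3·(-425) ≡ 1 (mod 1276), hence d ≡ -425 ≡ 851 (mod 1276).

851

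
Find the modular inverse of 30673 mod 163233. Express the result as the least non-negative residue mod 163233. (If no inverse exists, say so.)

40312

gcd(163233, 30673) by repeated division:
163233 = 5*30673 + 9868
30673 = 3*9868 + 1069
9868 = 9*1069 + 247
1069 = 4*247 + 81
247 = 3*81 + 4
81 = 20*4 + 1
4 = 4*1 + 0
The gcd is 1. Working backward:
1 = 81 − 20·4
1 = −20·247 + 61·81
1 = 61·1069 − 264·247
1 = −264·9868 + 2437·1069
1 = 2437·30673 − 7575·9868
1 = −7575·163233 + 40312·30673
So 30673·40312 ≡ 1 (mod 163233).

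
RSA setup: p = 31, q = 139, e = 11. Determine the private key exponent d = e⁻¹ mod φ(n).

3011

φ(n) = (p−1)(q−1) = 30·138 = 4140.
Need d with 11·d ≡ 1 (mod 4140). Apply the extended Euclidean algorithm:
4140 = 376*11 + 4
11 = 2*4 + 3
4 = 1*3 + 1
3 = 3*1 + 0
Back-substitute:
1 = 4 − 3
1 = −11 + 3·4
1 = 3·4140 − 1129·11
So 11·(-1129) ≡ 1 (mod 4140), hence d ≡ -1129 ≡ 3011 (mod 4140).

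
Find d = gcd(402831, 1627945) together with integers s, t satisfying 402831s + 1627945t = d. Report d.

11

Repeated division:
1627945 = 4*402831 + 16621
402831 = 24*16621 + 3927
16621 = 4*3927 + 913
3927 = 4*913 + 275
913 = 3*275 + 88
275 = 3*88 + 11
88 = 8*11 + 0
gcd(402831, 1627945) = 11.
Working backward:
11 = 275 − 3·88
11 = −3·913 + 10·275
11 = 10·3927 − 43·913
11 = −43·16621 + 182·3927
11 = 182·402831 − 4411·16621
11 = −4411·1627945 + 17826·402831
So 11 = (-4411)·1627945 + (17826)·402831.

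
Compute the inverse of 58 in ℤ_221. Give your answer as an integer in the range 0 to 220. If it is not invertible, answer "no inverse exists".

141

Run Euclid on (221, 58):
221 = 3×58 + 47
58 = 1×47 + 11
47 = 4×11 + 3
11 = 3×3 + 2
3 = 1×2 + 1
2 = 2×1 + 0
Since gcd(58, 221) = 1, back-substitute to write 1 as a combination:
1 = 3 − 2
1 = −11 + 4·3
1 = 4·47 − 17·11
1 = −17·58 + 21·47
1 = 21·221 − 80·58
So 58·(-80) ≡ 1 (mod 221), and -80 ≡ 141 (mod 221).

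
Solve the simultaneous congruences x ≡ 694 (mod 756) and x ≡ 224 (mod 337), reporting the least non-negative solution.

Write x = 694 + 756·k. Then 756·k ≡ 224 − 694 ≡ 204 (mod 337).
Need 756⁻¹ mod 337. Extended Euclid on (337, 82):
337 = 4*82 + 9
82 = 9*9 + 1
9 = 9*1 + 0
Back-substitute:
1 = 82 − 9·9
1 = −9·337 + 37·82
756⁻¹ ≡ 37 (mod 337), so k ≡ 37·204 ≡ 134 (mod 337).
x = 694 + 756·134 = 101998.

101998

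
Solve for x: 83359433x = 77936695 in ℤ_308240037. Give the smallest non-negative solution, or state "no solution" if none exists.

First find gcd(83359433, 308240037):
308240037 = 3*83359433 + 58161738
83359433 = 1*58161738 + 25197695
58161738 = 2*25197695 + 7766348
25197695 = 3*7766348 + 1898651
7766348 = 4*1898651 + 171744
1898651 = 11*171744 + 9467
171744 = 18*9467 + 1338
9467 = 7*1338 + 101
1338 = 13*101 + 25
101 = 4*25 + 1
25 = 25*1 + 0
gcd = 1, so a unique solution mod 308240037 exists.
Back-substitute for the Bézout coefficients:
1 = 101 − 4·25
1 = −4·1338 + 53·101
1 = 53·9467 − 375·1338
1 = −375·171744 + 6803·9467
1 = 6803·1898651 − 75208·171744
1 = −75208·7766348 + 307635·1898651
1 = 307635·25197695 − 998113·7766348
1 = −998113·58161738 + 2303861·25197695
1 = 2303861·83359433 − 3301974·58161738
1 = −3301974·308240037 + 12209783·83359433
So 83359433·(12209783) ≡ 1 (mod 308240037), giving 83359433⁻¹ ≡ 12209783.
x ≡ 83359433⁻¹·77936695 ≡ 12209783·77936695 ≡ 122181821 (mod 308240037).

122181821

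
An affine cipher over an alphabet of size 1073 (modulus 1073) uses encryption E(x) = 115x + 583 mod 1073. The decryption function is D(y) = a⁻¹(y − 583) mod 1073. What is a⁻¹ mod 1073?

gcd(1073, 115) by repeated division:
1073 = 9*115 + 38
115 = 3*38 + 1
38 = 38*1 + 0
Since gcd(115, 1073) = 1, back-substitute to write 1 as a combination:
1 = 115 − 3·38
1 = −3·1073 + 28·115
So 115·28 ≡ 1 (mod 1073).

28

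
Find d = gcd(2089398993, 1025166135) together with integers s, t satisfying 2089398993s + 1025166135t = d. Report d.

Repeated division:
2089398993 = 2*1025166135 + 39066723
1025166135 = 26*39066723 + 9431337
39066723 = 4*9431337 + 1341375
9431337 = 7*1341375 + 41712
1341375 = 32*41712 + 6591
41712 = 6*6591 + 2166
6591 = 3*2166 + 93
2166 = 23*93 + 27
93 = 3*27 + 12
27 = 2*12 + 3
12 = 4*3 + 0
gcd(2089398993, 1025166135) = 3.
Working backward:
3 = 27 − 2·12
3 = −2·93 + 7·27
3 = 7·2166 − 163·93
3 = −163·6591 + 496·2166
3 = 496·41712 − 3139·6591
3 = −3139·1341375 + 100944·41712
3 = 100944·9431337 − 709747·1341375
3 = −709747·39066723 + 2939932·9431337
3 = 2939932·1025166135 − 77147979·39066723
3 = −77147979·2089398993 + 157235890·1025166135
So 3 = (-77147979)·2089398993 + (157235890)·1025166135.

3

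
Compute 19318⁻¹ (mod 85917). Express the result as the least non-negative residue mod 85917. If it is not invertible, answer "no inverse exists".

no inverse exists

Compute gcd(19318, 85917):
85917 = 4*19318 + 8645
19318 = 2*8645 + 2028
8645 = 4*2028 + 533
2028 = 3*533 + 429
533 = 1*429 + 104
429 = 4*104 + 13
104 = 8*13 + 0
gcd(19318, 85917) = 13 ≠ 1, so 19318 has no multiplicative inverse modulo 85917.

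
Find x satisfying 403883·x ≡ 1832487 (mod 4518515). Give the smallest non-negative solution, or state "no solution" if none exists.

First find gcd(403883, 4518515):
4518515 = 11·403883 + 75802
403883 = 5·75802 + 24873
75802 = 3·24873 + 1183
24873 = 21·1183 + 30
1183 = 39·30 + 13
30 = 2·13 + 4
13 = 3·4 + 1
4 = 4·1 + 0
gcd = 1, so a unique solution mod 4518515 exists.
Back-substitute for the Bézout coefficients:
1 = 13 − 3·4
1 = −3·30 + 7·13
1 = 7·1183 − 276·30
1 = −276·24873 + 5803·1183
1 = 5803·75802 − 17685·24873
1 = −17685·403883 + 94228·75802
1 = 94228·4518515 − 1054193·403883
So 403883·(-1054193) ≡ 1 (mod 4518515), giving 403883⁻¹ ≡ 3464322.
x ≡ 403883⁻¹·1832487 ≡ 3464322·1832487 ≡ 1231444 (mod 4518515).

1231444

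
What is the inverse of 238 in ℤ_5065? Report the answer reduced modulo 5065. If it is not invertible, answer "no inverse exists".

2192

Run Euclid on (5065, 238):
5065 = 21*238 + 67
238 = 3*67 + 37
67 = 1*37 + 30
37 = 1*30 + 7
30 = 4*7 + 2
7 = 3*2 + 1
2 = 2*1 + 0
The gcd is 1. Working backward:
1 = 7 − 3·2
1 = −3·30 + 13·7
1 = 13·37 − 16·30
1 = −16·67 + 29·37
1 = 29·238 − 103·67
1 = −103·5065 + 2192·238
So 238·2192 ≡ 1 (mod 5065).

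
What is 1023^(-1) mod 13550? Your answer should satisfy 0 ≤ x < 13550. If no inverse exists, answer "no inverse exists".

Extended Euclidean algorithm:
13550 = 13×1023 + 251
1023 = 4×251 + 19
251 = 13×19 + 4
19 = 4×4 + 3
4 = 1×3 + 1
3 = 3×1 + 0
gcd = 1, so the inverse exists. Back-substitute:
1 = 4 − 3
1 = −19 + 5·4
1 = 5·251 − 66·19
1 = −66·1023 + 269·251
1 = 269·13550 − 3563·1023
Hence 1023⁻¹ ≡ -3563 ≡ 9987 (mod 13550).

9987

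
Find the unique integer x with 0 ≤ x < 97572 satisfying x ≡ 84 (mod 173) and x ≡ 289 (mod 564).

Write x = 84 + 173·k. Then 173·k ≡ 289 − 84 ≡ 205 (mod 564).
Need 173⁻¹ mod 564. Extended Euclid on (564, 173):
564 = 3*173 + 45
173 = 3*45 + 38
45 = 1*38 + 7
38 = 5*7 + 3
7 = 2*3 + 1
3 = 3*1 + 0
Back-substitute:
1 = 7 − 2·3
1 = −2·38 + 11·7
1 = 11·45 − 13·38
1 = −13·173 + 50·45
1 = 50·564 − 163·173
173⁻¹ ≡ 401 (mod 564), so k ≡ 401·205 ≡ 425 (mod 564).
x = 84 + 173·425 = 73609.

73609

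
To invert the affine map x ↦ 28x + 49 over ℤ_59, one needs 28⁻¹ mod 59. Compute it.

Apply the Euclidean algorithm to 59 and 28:
59 = 2·28 + 3
28 = 9·3 + 1
3 = 3·1 + 0
gcd = 1, so the inverse exists. Back-substitute:
1 = 28 − 9·3
1 = −9·59 + 19·28
So 28·19 ≡ 1 (mod 59).

19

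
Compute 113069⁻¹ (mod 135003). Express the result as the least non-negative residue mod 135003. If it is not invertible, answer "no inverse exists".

Compute gcd(113069, 135003):
135003 = 1·113069 + 21934
113069 = 5·21934 + 3399
21934 = 6·3399 + 1540
3399 = 2·1540 + 319
1540 = 4·319 + 264
319 = 1·264 + 55
264 = 4·55 + 44
55 = 1·44 + 11
44 = 4·11 + 0
gcd(113069, 135003) = 11 ≠ 1, so 113069 has no multiplicative inverse modulo 135003.

no inverse exists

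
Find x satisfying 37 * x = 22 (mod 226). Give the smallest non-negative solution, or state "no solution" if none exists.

80

First find gcd(37, 226):
226 = 6*37 + 4
37 = 9*4 + 1
4 = 4*1 + 0
gcd = 1, so a unique solution mod 226 exists.
Back-substitute for the Bézout coefficients:
1 = 37 − 9·4
1 = −9·226 + 55·37
So 37·(55) ≡ 1 (mod 226), giving 37⁻¹ ≡ 55.
x ≡ 37⁻¹·22 ≡ 55·22 ≡ 80 (mod 226).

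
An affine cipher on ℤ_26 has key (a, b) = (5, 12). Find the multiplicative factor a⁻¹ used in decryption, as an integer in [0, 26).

21

Run Euclid on (26, 5):
26 = 5·5 + 1
5 = 5·1 + 0
gcd = 1, so the inverse exists. Back-substitute:
1 = 26 − 5·5
Thus 5·(-5) ≡ 1 (mod 26); reducing, -5 mod 26 = 21.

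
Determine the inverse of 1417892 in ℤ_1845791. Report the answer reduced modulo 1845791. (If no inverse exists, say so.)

Apply the Euclidean algorithm to 1845791 and 1417892:
1845791 = 1×1417892 + 427899
1417892 = 3×427899 + 134195
427899 = 3×134195 + 25314
134195 = 5×25314 + 7625
25314 = 3×7625 + 2439
7625 = 3×2439 + 308
2439 = 7×308 + 283
308 = 1×283 + 25
283 = 11×25 + 8
25 = 3×8 + 1
8 = 8×1 + 0
Since gcd(1417892, 1845791) = 1, back-substitute to write 1 as a combination:
1 = 25 − 3·8
1 = −3·283 + 34·25
1 = 34·308 − 37·283
1 = −37·2439 + 293·308
1 = 293·7625 − 916·2439
1 = −916·25314 + 3041·7625
1 = 3041·134195 − 16121·25314
1 = −16121·427899 + 51404·134195
1 = 51404·1417892 − 170333·427899
1 = −170333·1845791 + 221737·1417892
So 1417892·221737 ≡ 1 (mod 1845791).

221737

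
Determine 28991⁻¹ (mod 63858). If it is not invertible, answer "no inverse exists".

3119

gcd(63858, 28991) by repeated division:
63858 = 2×28991 + 5876
28991 = 4×5876 + 5487
5876 = 1×5487 + 389
5487 = 14×389 + 41
389 = 9×41 + 20
41 = 2×20 + 1
20 = 20×1 + 0
gcd = 1, so the inverse exists. Back-substitute:
1 = 41 − 2·20
1 = −2·389 + 19·41
1 = 19·5487 − 268·389
1 = −268·5876 + 287·5487
1 = 287·28991 − 1416·5876
1 = −1416·63858 + 3119·28991
So 28991·3119 ≡ 1 (mod 63858).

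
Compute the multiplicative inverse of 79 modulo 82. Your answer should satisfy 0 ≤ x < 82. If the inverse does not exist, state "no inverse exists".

27

gcd(82, 79) by repeated division:
82 = 1·79 + 3
79 = 26·3 + 1
3 = 3·1 + 0
Since gcd(79, 82) = 1, back-substitute to write 1 as a combination:
1 = 79 − 26·3
1 = −26·82 + 27·79
So 79·27 ≡ 1 (mod 82).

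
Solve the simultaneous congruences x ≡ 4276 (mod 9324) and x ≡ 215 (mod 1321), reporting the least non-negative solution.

Write x = 4276 + 9324·k. Then 9324·k ≡ 215 − 4276 ≡ 1223 (mod 1321).
Need 9324⁻¹ mod 1321. Extended Euclid on (1321, 77):
1321 = 17×77 + 12
77 = 6×12 + 5
12 = 2×5 + 2
5 = 2×2 + 1
2 = 2×1 + 0
Back-substitute:
1 = 5 − 2·2
1 = −2·12 + 5·5
1 = 5·77 − 32·12
1 = −32·1321 + 549·77
9324⁻¹ ≡ 549 (mod 1321), so k ≡ 549·1223 ≡ 359 (mod 1321).
x = 4276 + 9324·359 = 3351592.

3351592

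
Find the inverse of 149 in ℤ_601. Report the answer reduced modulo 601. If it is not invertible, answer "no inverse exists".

480

Apply the Euclidean algorithm to 601 and 149:
601 = 4·149 + 5
149 = 29·5 + 4
5 = 1·4 + 1
4 = 4·1 + 0
gcd = 1, so the inverse exists. Back-substitute:
1 = 5 − 4
1 = −149 + 30·5
1 = 30·601 − 121·149
Hence 149⁻¹ ≡ -121 ≡ 480 (mod 601).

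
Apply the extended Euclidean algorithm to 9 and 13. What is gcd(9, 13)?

Apply Euclid's algorithm to 13 and 9:
13 = 1·9 + 4
9 = 2·4 + 1
4 = 4·1 + 0
gcd(9, 13) = 1.
Express as a combination:
1 = 9 − 2·4
1 = −2·13 + 3·9
So 1 = (-2)·13 + (3)·9.

1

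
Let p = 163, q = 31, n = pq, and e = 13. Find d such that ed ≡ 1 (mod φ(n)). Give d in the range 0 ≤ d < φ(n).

2617

φ(n) = (p−1)(q−1) = 162·30 = 4860.
Need d with 13·d ≡ 1 (mod 4860). Apply the extended Euclidean algorithm:
4860 = 373*13 + 11
13 = 1*11 + 2
11 = 5*2 + 1
2 = 2*1 + 0
Back-substitute:
1 = 11 − 5·2
1 = −5·13 + 6·11
1 = 6·4860 − 2243·13
So 13·(-2243) ≡ 1 (mod 4860), hence d ≡ -2243 ≡ 2617 (mod 4860).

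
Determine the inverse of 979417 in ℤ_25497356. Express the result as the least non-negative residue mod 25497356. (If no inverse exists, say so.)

17108809

Apply the Euclidean algorithm to 25497356 and 979417:
25497356 = 26*979417 + 32514
979417 = 30*32514 + 3997
32514 = 8*3997 + 538
3997 = 7*538 + 231
538 = 2*231 + 76
231 = 3*76 + 3
76 = 25*3 + 1
3 = 3*1 + 0
The gcd is 1. Working backward:
1 = 76 − 25·3
1 = −25·231 + 76·76
1 = 76·538 − 177·231
1 = −177·3997 + 1315·538
1 = 1315·32514 − 10697·3997
1 = −10697·979417 + 322225·32514
1 = 322225·25497356 − 8388547·979417
So 979417·(-8388547) ≡ 1 (mod 25497356), and -8388547 ≡ 17108809 (mod 25497356).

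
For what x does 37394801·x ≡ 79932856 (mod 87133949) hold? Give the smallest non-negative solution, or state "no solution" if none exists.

First find gcd(37394801, 87133949):
87133949 = 2×37394801 + 12344347
37394801 = 3×12344347 + 361760
12344347 = 34×361760 + 44507
361760 = 8×44507 + 5704
44507 = 7×5704 + 4579
5704 = 1×4579 + 1125
4579 = 4×1125 + 79
1125 = 14×79 + 19
79 = 4×19 + 3
19 = 6×3 + 1
3 = 3×1 + 0
gcd = 1, so a unique solution mod 87133949 exists.
Back-substitute for the Bézout coefficients:
1 = 19 − 6·3
1 = −6·79 + 25·19
1 = 25·1125 − 356·79
1 = −356·4579 + 1449·1125
1 = 1449·5704 − 1805·4579
1 = −1805·44507 + 14084·5704
1 = 14084·361760 − 114477·44507
1 = −114477·12344347 + 3906302·361760
1 = 3906302·37394801 − 11833383·12344347
1 = −11833383·87133949 + 27573068·37394801
So 37394801·(27573068) ≡ 1 (mod 87133949), giving 37394801⁻¹ ≡ 27573068.
x ≡ 37394801⁻¹·79932856 ≡ 27573068·79932856 ≡ 85052528 (mod 87133949).

85052528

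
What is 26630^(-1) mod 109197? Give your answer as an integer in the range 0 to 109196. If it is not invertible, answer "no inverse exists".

Extended Euclidean algorithm:
109197 = 4·26630 + 2677
26630 = 9·2677 + 2537
2677 = 1·2537 + 140
2537 = 18·140 + 17
140 = 8·17 + 4
17 = 4·4 + 1
4 = 4·1 + 0
Since gcd(26630, 109197) = 1, back-substitute to write 1 as a combination:
1 = 17 − 4·4
1 = −4·140 + 33·17
1 = 33·2537 − 598·140
1 = −598·2677 + 631·2537
1 = 631·26630 − 6277·2677
1 = −6277·109197 + 25739·26630
So 26630·25739 ≡ 1 (mod 109197).

25739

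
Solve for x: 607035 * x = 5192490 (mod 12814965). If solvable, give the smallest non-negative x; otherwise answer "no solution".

365119

First find gcd(607035, 12814965):
12814965 = 21·607035 + 67230
607035 = 9·67230 + 1965
67230 = 34·1965 + 420
1965 = 4·420 + 285
420 = 1·285 + 135
285 = 2·135 + 15
135 = 9·15 + 0
gcd = 15 and 15 | 5192490, so solutions exist. Divide through by 15: 40469x ≡ 346166 (mod 854331).
Now find 40469⁻¹ mod 854331:
854331 = 21*40469 + 4482
40469 = 9*4482 + 131
4482 = 34*131 + 28
131 = 4*28 + 19
28 = 1*19 + 9
19 = 2*9 + 1
9 = 9*1 + 0
Back-substitute:
1 = 19 − 2·9
1 = −2·28 + 3·19
1 = 3·131 − 14·28
1 = −14·4482 + 479·131
1 = 479·40469 − 4325·4482
1 = −4325·854331 + 91304·40469
So 40469⁻¹ ≡ 91304 (mod 854331).
Then x ≡ 91304·346166 ≡ 365119 (mod 854331); the smallest non-negative solution is x = 365119.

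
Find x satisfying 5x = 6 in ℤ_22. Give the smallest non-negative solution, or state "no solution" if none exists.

10

First find gcd(5, 22):
22 = 4×5 + 2
5 = 2×2 + 1
2 = 2×1 + 0
gcd = 1, so a unique solution mod 22 exists.
Back-substitute for the Bézout coefficients:
1 = 5 − 2·2
1 = −2·22 + 9·5
So 5·(9) ≡ 1 (mod 22), giving 5⁻¹ ≡ 9.
x ≡ 5⁻¹·6 ≡ 9·6 ≡ 10 (mod 22).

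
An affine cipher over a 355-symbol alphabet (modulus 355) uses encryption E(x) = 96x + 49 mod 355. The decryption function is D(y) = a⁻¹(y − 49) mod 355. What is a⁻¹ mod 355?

Extended Euclidean algorithm:
355 = 3·96 + 67
96 = 1·67 + 29
67 = 2·29 + 9
29 = 3·9 + 2
9 = 4·2 + 1
2 = 2·1 + 0
Since gcd(96, 355) = 1, back-substitute to write 1 as a combination:
1 = 9 − 4·2
1 = −4·29 + 13·9
1 = 13·67 − 30·29
1 = −30·96 + 43·67
1 = 43·355 − 159·96
Thus 96·(-159) ≡ 1 (mod 355); reducing, -159 mod 355 = 196.

196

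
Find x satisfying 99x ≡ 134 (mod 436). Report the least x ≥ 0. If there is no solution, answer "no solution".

First find gcd(99, 436):
436 = 4×99 + 40
99 = 2×40 + 19
40 = 2×19 + 2
19 = 9×2 + 1
2 = 2×1 + 0
gcd = 1, so a unique solution mod 436 exists.
Back-substitute for the Bézout coefficients:
1 = 19 − 9·2
1 = −9·40 + 19·19
1 = 19·99 − 47·40
1 = −47·436 + 207·99
So 99·(207) ≡ 1 (mod 436), giving 99⁻¹ ≡ 207.
x ≡ 99⁻¹·134 ≡ 207·134 ≡ 270 (mod 436).

270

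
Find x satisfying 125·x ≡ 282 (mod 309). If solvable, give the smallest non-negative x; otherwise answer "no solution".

69

First find gcd(125, 309):
309 = 2*125 + 59
125 = 2*59 + 7
59 = 8*7 + 3
7 = 2*3 + 1
3 = 3*1 + 0
gcd = 1, so a unique solution mod 309 exists.
Back-substitute for the Bézout coefficients:
1 = 7 − 2·3
1 = −2·59 + 17·7
1 = 17·125 − 36·59
1 = −36·309 + 89·125
So 125·(89) ≡ 1 (mod 309), giving 125⁻¹ ≡ 89.
x ≡ 125⁻¹·282 ≡ 89·282 ≡ 69 (mod 309).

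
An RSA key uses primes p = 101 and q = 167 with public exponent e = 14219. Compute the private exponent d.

φ(n) = (p−1)(q−1) = 100·166 = 16600.
Need d with 14219·d ≡ 1 (mod 16600). Apply the extended Euclidean algorithm:
16600 = 1·14219 + 2381
14219 = 5·2381 + 2314
2381 = 1·2314 + 67
2314 = 34·67 + 36
67 = 1·36 + 31
36 = 1·31 + 5
31 = 6·5 + 1
5 = 5·1 + 0
Back-substitute:
1 = 31 − 6·5
1 = −6·36 + 7·31
1 = 7·67 − 13·36
1 = −13·2314 + 449·67
1 = 449·2381 − 462·2314
1 = −462·14219 + 2759·2381
1 = 2759·16600 − 3221·14219
So 14219·(-3221) ≡ 1 (mod 16600), hence d ≡ -3221 ≡ 13379 (mod 16600).

13379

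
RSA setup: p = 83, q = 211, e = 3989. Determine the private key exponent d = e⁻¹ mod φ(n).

φ(n) = (p−1)(q−1) = 82·210 = 17220.
Need d with 3989·d ≡ 1 (mod 17220). Apply the extended Euclidean algorithm:
17220 = 4*3989 + 1264
3989 = 3*1264 + 197
1264 = 6*197 + 82
197 = 2*82 + 33
82 = 2*33 + 16
33 = 2*16 + 1
16 = 16*1 + 0
Back-substitute:
1 = 33 − 2·16
1 = −2·82 + 5·33
1 = 5·197 − 12·82
1 = −12·1264 + 77·197
1 = 77·3989 − 243·1264
1 = −243·17220 + 1049·3989
So 3989·1049 ≡ 1 (mod 17220), hence d = 1049.

1049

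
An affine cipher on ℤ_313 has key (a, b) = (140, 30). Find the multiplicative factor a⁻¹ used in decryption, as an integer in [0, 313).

275

Run Euclid on (313, 140):
313 = 2×140 + 33
140 = 4×33 + 8
33 = 4×8 + 1
8 = 8×1 + 0
The gcd is 1. Working backward:
1 = 33 − 4·8
1 = −4·140 + 17·33
1 = 17·313 − 38·140
Hence 140⁻¹ ≡ -38 ≡ 275 (mod 313).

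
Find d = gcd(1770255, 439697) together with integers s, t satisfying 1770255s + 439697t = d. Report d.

1

Euclidean algorithm:
1770255 = 4*439697 + 11467
439697 = 38*11467 + 3951
11467 = 2*3951 + 3565
3951 = 1*3565 + 386
3565 = 9*386 + 91
386 = 4*91 + 22
91 = 4*22 + 3
22 = 7*3 + 1
3 = 3*1 + 0
gcd(1770255, 439697) = 1.
Working backward:
1 = 22 − 7·3
1 = −7·91 + 29·22
1 = 29·386 − 123·91
1 = −123·3565 + 1136·386
1 = 1136·3951 − 1259·3565
1 = −1259·11467 + 3654·3951
1 = 3654·439697 − 140111·11467
1 = −140111·1770255 + 564098·439697
So 1 = (-140111)·1770255 + (564098)·439697.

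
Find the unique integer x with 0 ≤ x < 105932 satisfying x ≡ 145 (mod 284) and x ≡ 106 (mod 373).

84777

Write x = 145 + 284·k. Then 284·k ≡ 106 − 145 ≡ 334 (mod 373).
Need 284⁻¹ mod 373. Extended Euclid on (373, 284):
373 = 1*284 + 89
284 = 3*89 + 17
89 = 5*17 + 4
17 = 4*4 + 1
4 = 4*1 + 0
Back-substitute:
1 = 17 − 4·4
1 = −4·89 + 21·17
1 = 21·284 − 67·89
1 = −67·373 + 88·284
284⁻¹ ≡ 88 (mod 373), so k ≡ 88·334 ≡ 298 (mod 373).
x = 145 + 284·298 = 84777.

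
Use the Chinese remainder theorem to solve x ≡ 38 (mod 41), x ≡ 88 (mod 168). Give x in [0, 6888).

Write x = 38 + 41·k. Then 41·k ≡ 88 − 38 ≡ 50 (mod 168).
Need 41⁻¹ mod 168. Extended Euclid on (168, 41):
168 = 4·41 + 4
41 = 10·4 + 1
4 = 4·1 + 0
Back-substitute:
1 = 41 − 10·4
1 = −10·168 + 41·41
41⁻¹ ≡ 41 (mod 168), so k ≡ 41·50 ≡ 34 (mod 168).
x = 38 + 41·34 = 1432.

1432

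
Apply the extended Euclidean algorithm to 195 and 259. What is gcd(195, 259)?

Euclidean algorithm:
259 = 1×195 + 64
195 = 3×64 + 3
64 = 21×3 + 1
3 = 3×1 + 0
gcd(195, 259) = 1.
Express as a combination:
1 = 64 − 21·3
1 = −21·195 + 64·64
1 = 64·259 − 85·195
So 1 = (64)·259 + (-85)·195.

1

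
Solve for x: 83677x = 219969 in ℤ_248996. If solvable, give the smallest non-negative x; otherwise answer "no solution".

gcd(83677, 248996):
248996 = 2*83677 + 81642
83677 = 1*81642 + 2035
81642 = 40*2035 + 242
2035 = 8*242 + 99
242 = 2*99 + 44
99 = 2*44 + 11
44 = 4*11 + 0
gcd = 11, but 11 ∤ 219969, so the congruence has no solution.

no solution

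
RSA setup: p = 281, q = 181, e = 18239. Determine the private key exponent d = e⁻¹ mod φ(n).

46559

φ(n) = (p−1)(q−1) = 280·180 = 50400.
Need d with 18239·d ≡ 1 (mod 50400). Apply the extended Euclidean algorithm:
50400 = 2*18239 + 13922
18239 = 1*13922 + 4317
13922 = 3*4317 + 971
4317 = 4*971 + 433
971 = 2*433 + 105
433 = 4*105 + 13
105 = 8*13 + 1
13 = 13*1 + 0
Back-substitute:
1 = 105 − 8·13
1 = −8·433 + 33·105
1 = 33·971 − 74·433
1 = −74·4317 + 329·971
1 = 329·13922 − 1061·4317
1 = −1061·18239 + 1390·13922
1 = 1390·50400 − 3841·18239
So 18239·(-3841) ≡ 1 (mod 50400), hence d ≡ -3841 ≡ 46559 (mod 50400).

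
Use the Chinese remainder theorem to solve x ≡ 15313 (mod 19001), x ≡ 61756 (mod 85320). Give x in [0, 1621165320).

166521076

Write x = 15313 + 19001·k. Then 19001·k ≡ 61756 − 15313 ≡ 46443 (mod 85320).
Need 19001⁻¹ mod 85320. Extended Euclid on (85320, 19001):
85320 = 4·19001 + 9316
19001 = 2·9316 + 369
9316 = 25·369 + 91
369 = 4·91 + 5
91 = 18·5 + 1
5 = 5·1 + 0
Back-substitute:
1 = 91 − 18·5
1 = −18·369 + 73·91
1 = 73·9316 − 1843·369
1 = −1843·19001 + 3759·9316
1 = 3759·85320 − 16879·19001
19001⁻¹ ≡ 68441 (mod 85320), so k ≡ 68441·46443 ≡ 8763 (mod 85320).
x = 15313 + 19001·8763 = 166521076.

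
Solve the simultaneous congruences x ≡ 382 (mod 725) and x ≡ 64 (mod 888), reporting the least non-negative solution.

187432

Write x = 382 + 725·k. Then 725·k ≡ 64 − 382 ≡ 570 (mod 888).
Need 725⁻¹ mod 888. Extended Euclid on (888, 725):
888 = 1×725 + 163
725 = 4×163 + 73
163 = 2×73 + 17
73 = 4×17 + 5
17 = 3×5 + 2
5 = 2×2 + 1
2 = 2×1 + 0
Back-substitute:
1 = 5 − 2·2
1 = −2·17 + 7·5
1 = 7·73 − 30·17
1 = −30·163 + 67·73
1 = 67·725 − 298·163
1 = −298·888 + 365·725
725⁻¹ ≡ 365 (mod 888), so k ≡ 365·570 ≡ 258 (mod 888).
x = 382 + 725·258 = 187432.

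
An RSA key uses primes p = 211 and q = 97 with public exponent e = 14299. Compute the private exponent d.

φ(n) = (p−1)(q−1) = 210·96 = 20160.
Need d with 14299·d ≡ 1 (mod 20160). Apply the extended Euclidean algorithm:
20160 = 1*14299 + 5861
14299 = 2*5861 + 2577
5861 = 2*2577 + 707
2577 = 3*707 + 456
707 = 1*456 + 251
456 = 1*251 + 205
251 = 1*205 + 46
205 = 4*46 + 21
46 = 2*21 + 4
21 = 5*4 + 1
4 = 4*1 + 0
Back-substitute:
1 = 21 − 5·4
1 = −5·46 + 11·21
1 = 11·205 − 49·46
1 = −49·251 + 60·205
1 = 60·456 − 109·251
1 = −109·707 + 169·456
1 = 169·2577 − 616·707
1 = −616·5861 + 1401·2577
1 = 1401·14299 − 3418·5861
1 = −3418·20160 + 4819·14299
So 14299·4819 ≡ 1 (mod 20160), hence d = 4819.

4819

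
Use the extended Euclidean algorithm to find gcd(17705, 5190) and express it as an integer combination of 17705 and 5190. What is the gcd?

5

Repeated division:
17705 = 3×5190 + 2135
5190 = 2×2135 + 920
2135 = 2×920 + 295
920 = 3×295 + 35
295 = 8×35 + 15
35 = 2×15 + 5
15 = 3×5 + 0
gcd(17705, 5190) = 5.
Working backward:
5 = 35 − 2·15
5 = −2·295 + 17·35
5 = 17·920 − 53·295
5 = −53·2135 + 123·920
5 = 123·5190 − 299·2135
5 = −299·17705 + 1020·5190
So 5 = (-299)·17705 + (1020)·5190.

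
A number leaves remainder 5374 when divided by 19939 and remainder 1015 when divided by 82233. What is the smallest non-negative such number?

1176426313

Write x = 5374 + 19939·k. Then 19939·k ≡ 1015 − 5374 ≡ 77874 (mod 82233).
Need 19939⁻¹ mod 82233. Extended Euclid on (82233, 19939):
82233 = 4*19939 + 2477
19939 = 8*2477 + 123
2477 = 20*123 + 17
123 = 7*17 + 4
17 = 4*4 + 1
4 = 4*1 + 0
Back-substitute:
1 = 17 − 4·4
1 = −4·123 + 29·17
1 = 29·2477 − 584·123
1 = −584·19939 + 4701·2477
1 = 4701·82233 − 19388·19939
19939⁻¹ ≡ 62845 (mod 82233), so k ≡ 62845·77874 ≡ 59001 (mod 82233).
x = 5374 + 19939·59001 = 1176426313.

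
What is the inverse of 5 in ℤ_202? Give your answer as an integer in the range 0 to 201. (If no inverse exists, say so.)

81

Extended Euclidean algorithm:
202 = 40×5 + 2
5 = 2×2 + 1
2 = 2×1 + 0
gcd = 1, so the inverse exists. Back-substitute:
1 = 5 − 2·2
1 = −2·202 + 81·5
So 5·81 ≡ 1 (mod 202).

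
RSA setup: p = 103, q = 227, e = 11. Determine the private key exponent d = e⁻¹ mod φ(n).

φ(n) = (p−1)(q−1) = 102·226 = 23052.
Need d with 11·d ≡ 1 (mod 23052). Apply the extended Euclidean algorithm:
23052 = 2095*11 + 7
11 = 1*7 + 4
7 = 1*4 + 3
4 = 1*3 + 1
3 = 3*1 + 0
Back-substitute:
1 = 4 − 3
1 = −7 + 2·4
1 = 2·11 − 3·7
1 = −3·23052 + 6287·11
So 11·6287 ≡ 1 (mod 23052), hence d = 6287.

6287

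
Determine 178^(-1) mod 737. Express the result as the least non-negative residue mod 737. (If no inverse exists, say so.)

Run Euclid on (737, 178):
737 = 4×178 + 25
178 = 7×25 + 3
25 = 8×3 + 1
3 = 3×1 + 0
gcd = 1, so the inverse exists. Back-substitute:
1 = 25 − 8·3
1 = −8·178 + 57·25
1 = 57·737 − 236·178
So 178·(-236) ≡ 1 (mod 737), and -236 ≡ 501 (mod 737).

501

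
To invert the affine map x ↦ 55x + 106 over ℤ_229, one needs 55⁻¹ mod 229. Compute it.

Apply the Euclidean algorithm to 229 and 55:
229 = 4*55 + 9
55 = 6*9 + 1
9 = 9*1 + 0
gcd = 1, so the inverse exists. Back-substitute:
1 = 55 − 6·9
1 = −6·229 + 25·55
So 55·25 ≡ 1 (mod 229).

25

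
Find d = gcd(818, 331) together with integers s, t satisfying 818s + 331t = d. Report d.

1

Euclidean algorithm:
818 = 2*331 + 156
331 = 2*156 + 19
156 = 8*19 + 4
19 = 4*4 + 3
4 = 1*3 + 1
3 = 3*1 + 0
gcd(818, 331) = 1.
Express as a combination:
1 = 4 − 3
1 = −19 + 5·4
1 = 5·156 − 41·19
1 = −41·331 + 87·156
1 = 87·818 − 215·331
So 1 = (87)·818 + (-215)·331.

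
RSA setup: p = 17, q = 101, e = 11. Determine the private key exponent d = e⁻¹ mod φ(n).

φ(n) = (p−1)(q−1) = 16·100 = 1600.
Need d with 11·d ≡ 1 (mod 1600). Apply the extended Euclidean algorithm:
1600 = 145·11 + 5
11 = 2·5 + 1
5 = 5·1 + 0
Back-substitute:
1 = 11 − 2·5
1 = −2·1600 + 291·11
So 11·291 ≡ 1 (mod 1600), hence d = 291.

291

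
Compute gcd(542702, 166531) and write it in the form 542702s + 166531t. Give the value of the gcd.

1

Euclidean algorithm:
542702 = 3*166531 + 43109
166531 = 3*43109 + 37204
43109 = 1*37204 + 5905
37204 = 6*5905 + 1774
5905 = 3*1774 + 583
1774 = 3*583 + 25
583 = 23*25 + 8
25 = 3*8 + 1
8 = 8*1 + 0
gcd(542702, 166531) = 1.
Express as a combination:
1 = 25 − 3·8
1 = −3·583 + 70·25
1 = 70·1774 − 213·583
1 = −213·5905 + 709·1774
1 = 709·37204 − 4467·5905
1 = −4467·43109 + 5176·37204
1 = 5176·166531 − 19995·43109
1 = −19995·542702 + 65161·166531
So 1 = (-19995)·542702 + (65161)·166531.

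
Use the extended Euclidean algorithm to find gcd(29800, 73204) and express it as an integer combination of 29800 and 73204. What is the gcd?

4

Euclidean algorithm:
73204 = 2×29800 + 13604
29800 = 2×13604 + 2592
13604 = 5×2592 + 644
2592 = 4×644 + 16
644 = 40×16 + 4
16 = 4×4 + 0
gcd(29800, 73204) = 4.
Back-substituting:
4 = 644 − 40·16
4 = −40·2592 + 161·644
4 = 161·13604 − 845·2592
4 = −845·29800 + 1851·13604
4 = 1851·73204 − 4547·29800
So 4 = (1851)·73204 + (-4547)·29800.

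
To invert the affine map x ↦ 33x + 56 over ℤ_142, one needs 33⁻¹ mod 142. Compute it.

Extended Euclidean algorithm:
142 = 4*33 + 10
33 = 3*10 + 3
10 = 3*3 + 1
3 = 3*1 + 0
gcd = 1, so the inverse exists. Back-substitute:
1 = 10 − 3·3
1 = −3·33 + 10·10
1 = 10·142 − 43·33
Hence 33⁻¹ ≡ -43 ≡ 99 (mod 142).

99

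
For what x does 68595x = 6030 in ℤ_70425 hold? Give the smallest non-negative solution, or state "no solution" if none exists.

First find gcd(68595, 70425):
70425 = 1·68595 + 1830
68595 = 37·1830 + 885
1830 = 2·885 + 60
885 = 14·60 + 45
60 = 1·45 + 15
45 = 3·15 + 0
gcd = 15 and 15 | 6030, so solutions exist. Divide through by 15: 4573x ≡ 402 (mod 4695).
Now find 4573⁻¹ mod 4695:
4695 = 1×4573 + 122
4573 = 37×122 + 59
122 = 2×59 + 4
59 = 14×4 + 3
4 = 1×3 + 1
3 = 3×1 + 0
Back-substitute:
1 = 4 − 3
1 = −59 + 15·4
1 = 15·122 − 31·59
1 = −31·4573 + 1162·122
1 = 1162·4695 − 1193·4573
So 4573·(-1193) ≡ 1 (mod 4695), i.e. 4573⁻¹ ≡ 3502.
Then x ≡ 3502·402 ≡ 3999 (mod 4695); the smallest non-negative solution is x = 3999.

3999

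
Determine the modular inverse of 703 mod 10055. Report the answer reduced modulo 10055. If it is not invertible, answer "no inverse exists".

472

Extended Euclidean algorithm:
10055 = 14*703 + 213
703 = 3*213 + 64
213 = 3*64 + 21
64 = 3*21 + 1
21 = 21*1 + 0
The gcd is 1. Working backward:
1 = 64 − 3·21
1 = −3·213 + 10·64
1 = 10·703 − 33·213
1 = −33·10055 + 472·703
So 703·472 ≡ 1 (mod 10055).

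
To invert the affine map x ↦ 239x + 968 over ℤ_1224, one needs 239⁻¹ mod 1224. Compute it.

1055

gcd(1224, 239) by repeated division:
1224 = 5*239 + 29
239 = 8*29 + 7
29 = 4*7 + 1
7 = 7*1 + 0
gcd = 1, so the inverse exists. Back-substitute:
1 = 29 − 4·7
1 = −4·239 + 33·29
1 = 33·1224 − 169·239
So 239·(-169) ≡ 1 (mod 1224), and -169 ≡ 1055 (mod 1224).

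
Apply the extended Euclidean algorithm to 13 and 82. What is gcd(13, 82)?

1

Repeated division:
82 = 6×13 + 4
13 = 3×4 + 1
4 = 4×1 + 0
gcd(13, 82) = 1.
Working backward:
1 = 13 − 3·4
1 = −3·82 + 19·13
So 1 = (-3)·82 + (19)·13.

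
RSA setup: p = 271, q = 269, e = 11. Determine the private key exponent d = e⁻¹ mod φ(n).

32891

φ(n) = (p−1)(q−1) = 270·268 = 72360.
Need d with 11·d ≡ 1 (mod 72360). Apply the extended Euclidean algorithm:
72360 = 6578·11 + 2
11 = 5·2 + 1
2 = 2·1 + 0
Back-substitute:
1 = 11 − 5·2
1 = −5·72360 + 32891·11
So 11·32891 ≡ 1 (mod 72360), hence d = 32891.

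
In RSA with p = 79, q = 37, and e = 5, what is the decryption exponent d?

φ(n) = (p−1)(q−1) = 78·36 = 2808.
Need d with 5·d ≡ 1 (mod 2808). Apply the extended Euclidean algorithm:
2808 = 561·5 + 3
5 = 1·3 + 2
3 = 1·2 + 1
2 = 2·1 + 0
Back-substitute:
1 = 3 − 2
1 = −5 + 2·3
1 = 2·2808 − 1123·5
So 5·(-1123) ≡ 1 (mod 2808), hence d ≡ -1123 ≡ 1685 (mod 2808).

1685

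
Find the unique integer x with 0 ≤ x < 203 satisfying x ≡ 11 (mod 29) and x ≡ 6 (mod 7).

69

Write x = 11 + 29·k. Then 29·k ≡ 6 − 11 ≡ 2 (mod 7).
Need 29⁻¹ mod 7. Extended Euclid on (7, 1):
7 = 7*1 + 0
29⁻¹ ≡ 1 (mod 7), so k ≡ 1·2 ≡ 2 (mod 7).
x = 11 + 29·2 = 69.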